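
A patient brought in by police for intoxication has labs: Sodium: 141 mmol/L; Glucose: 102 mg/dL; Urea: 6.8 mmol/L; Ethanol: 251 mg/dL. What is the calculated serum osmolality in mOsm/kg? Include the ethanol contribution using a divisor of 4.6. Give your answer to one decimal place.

Calculated osmolality = 2·Na + glucose/18 + urea + ethanol/4.6
= 2·141 + 102/18 + 6.8 + 251/4.6
= 282 + 5.67 + 6.80 + 54.57
= 349.04 mOsm/kg

349.0 mOsm/kg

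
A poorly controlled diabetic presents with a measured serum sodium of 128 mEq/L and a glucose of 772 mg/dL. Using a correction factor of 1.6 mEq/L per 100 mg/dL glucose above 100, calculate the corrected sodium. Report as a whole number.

Corrected Na = measured Na + 1.6 · (glucose − 100)/100
= 128 + 1.6 · (772 − 100)/100
= 128 + 10.8
= 138.8 mEq/L

139 mEq/L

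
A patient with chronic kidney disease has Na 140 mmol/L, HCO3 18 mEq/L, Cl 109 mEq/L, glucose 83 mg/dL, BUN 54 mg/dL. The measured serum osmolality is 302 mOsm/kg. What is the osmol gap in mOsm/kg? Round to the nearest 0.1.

Calculated osmolality = 2·Na + glucose/18 + BUN/2.8
= 2·140 + 83/18 + 54/2.8
= 280 + 4.61 + 19.29
= 303.9 mOsm/kg ≈ 303.9 mOsm/kg
Osmolar gap = measured − calculated = 302 − 303.9 = -1.9 mOsm/kg

-1.9 mOsm/kg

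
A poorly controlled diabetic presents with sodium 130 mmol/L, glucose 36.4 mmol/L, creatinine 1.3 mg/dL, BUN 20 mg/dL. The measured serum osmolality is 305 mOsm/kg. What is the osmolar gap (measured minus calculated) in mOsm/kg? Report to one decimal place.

1.5 mOsm/kg

Calculated osmolality = 2·Na + glucose + BUN/2.8
= 2·130 + 36.4 + 20/2.8
= 260 + 36.40 + 7.14
= 303.54 mOsm/kg ≈ 303.5 mOsm/kg
Osmolar gap = measured − calculated = 305 − 303.5 = 1.5 mOsm/kg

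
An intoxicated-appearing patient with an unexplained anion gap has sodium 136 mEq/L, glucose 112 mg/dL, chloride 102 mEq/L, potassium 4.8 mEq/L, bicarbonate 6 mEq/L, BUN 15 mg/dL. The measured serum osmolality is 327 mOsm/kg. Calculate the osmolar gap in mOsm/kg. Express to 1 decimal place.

43.4 mOsm/kg

Calculated osmolality = 2·Na + glucose/18 + BUN/2.8
= 2·136 + 112/18 + 15/2.8
= 272 + 6.22 + 5.36
= 283.58 mOsm/kg ≈ 283.6 mOsm/kg
Osmolar gap = measured − calculated = 327 − 283.6 = 43.4 mOsm/kg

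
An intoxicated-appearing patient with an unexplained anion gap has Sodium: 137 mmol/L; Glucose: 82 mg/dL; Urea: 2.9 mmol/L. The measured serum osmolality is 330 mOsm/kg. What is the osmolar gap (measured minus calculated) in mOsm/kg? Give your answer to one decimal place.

Calculated osmolality = 2·Na + glucose/18 + urea
= 2·137 + 82/18 + 2.9
= 274 + 4.56 + 2.90
= 281.46 mOsm/kg ≈ 281.5 mOsm/kg
Osmolar gap = measured − calculated = 330 − 281.5 = 48.5 mOsm/kg

48.5 mOsm/kg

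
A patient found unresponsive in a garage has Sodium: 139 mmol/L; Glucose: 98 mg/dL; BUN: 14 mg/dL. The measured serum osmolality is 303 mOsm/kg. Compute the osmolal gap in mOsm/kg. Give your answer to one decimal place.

Calculated osmolality = 2·Na + glucose/18 + BUN/2.8
= 2·139 + 98/18 + 14/2.8
= 278 + 5.44 + 5
= 288.44 mOsm/kg ≈ 288.4 mOsm/kg
Osmolar gap = measured − calculated = 303 − 288.4 = 14.6 mOsm/kg

14.6 mOsm/kg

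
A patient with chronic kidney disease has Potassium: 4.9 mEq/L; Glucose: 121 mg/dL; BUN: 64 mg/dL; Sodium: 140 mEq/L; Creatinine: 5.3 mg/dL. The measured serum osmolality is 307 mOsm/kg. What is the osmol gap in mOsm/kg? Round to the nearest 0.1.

Calculated osmolality = 2·Na + glucose/18 + BUN/2.8
= 2·140 + 121/18 + 64/2.8
= 280 + 6.72 + 22.86
= 309.58 mOsm/kg ≈ 309.6 mOsm/kg
Osmolar gap = measured − calculated = 307 − 309.6 = -2.6 mOsm/kg

-2.6 mOsm/kg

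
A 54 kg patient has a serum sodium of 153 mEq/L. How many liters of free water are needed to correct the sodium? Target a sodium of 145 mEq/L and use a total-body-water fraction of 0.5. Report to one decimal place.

1.5 L

TBW = 0.5 · 54 = 27 L
Free water deficit = TBW · (Na/145 − 1)
= 27 · (153/145 − 1)
= 27 · 0.0552
= 1.49 L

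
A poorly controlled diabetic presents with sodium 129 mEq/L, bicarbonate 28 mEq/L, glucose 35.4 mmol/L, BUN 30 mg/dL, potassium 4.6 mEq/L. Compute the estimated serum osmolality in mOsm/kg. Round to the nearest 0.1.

304.1 mOsm/kg

Calculated osmolality = 2·Na + glucose + BUN/2.8
= 2·129 + 35.4 + 30/2.8
= 258 + 35.40 + 10.71
= 304.11 mOsm/kg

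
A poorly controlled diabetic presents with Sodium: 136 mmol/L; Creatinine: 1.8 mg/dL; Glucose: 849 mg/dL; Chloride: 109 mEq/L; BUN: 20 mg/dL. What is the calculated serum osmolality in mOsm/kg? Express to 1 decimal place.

326.3 mOsm/kg

Calculated osmolality = 2·Na + glucose/18 + BUN/2.8
= 2·136 + 849/18 + 20/2.8
= 272 + 47.17 + 7.14
= 326.31 mOsm/kg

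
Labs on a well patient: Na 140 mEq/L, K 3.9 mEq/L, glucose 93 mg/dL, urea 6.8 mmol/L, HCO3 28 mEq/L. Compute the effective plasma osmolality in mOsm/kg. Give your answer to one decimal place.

Effective osmolality excludes urea (freely permeant across cell membranes):
2·Na + glucose/18
= 2·140 + 93/18
= 280 + 5.17
= 285.17 mOsm/kg

285.2 mOsm/kg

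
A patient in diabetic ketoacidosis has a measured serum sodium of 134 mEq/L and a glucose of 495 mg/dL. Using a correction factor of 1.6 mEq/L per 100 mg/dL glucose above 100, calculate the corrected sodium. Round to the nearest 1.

140 mEq/L

Corrected Na = measured Na + 1.6 · (glucose − 100)/100
= 134 + 1.6 · (495 − 100)/100
= 134 + 6.3
= 140.3 mEq/L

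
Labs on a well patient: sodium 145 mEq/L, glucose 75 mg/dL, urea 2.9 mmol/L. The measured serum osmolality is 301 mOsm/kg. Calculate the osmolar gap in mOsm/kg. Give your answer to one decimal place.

3.9 mOsm/kg

Calculated osmolality = 2·Na + glucose/18 + urea
= 2·145 + 75/18 + 2.9
= 290 + 4.17 + 2.90
= 297.07 mOsm/kg ≈ 297.1 mOsm/kg
Osmolar gap = measured − calculated = 301 − 297.1 = 3.9 mOsm/kg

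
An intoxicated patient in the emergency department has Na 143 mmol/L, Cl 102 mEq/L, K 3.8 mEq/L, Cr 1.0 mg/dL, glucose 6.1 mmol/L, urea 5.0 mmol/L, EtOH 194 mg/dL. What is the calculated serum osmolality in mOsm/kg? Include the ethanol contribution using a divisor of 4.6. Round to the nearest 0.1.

339.3 mOsm/kg

Calculated osmolality = 2·Na + glucose + urea + ethanol/4.6
= 2·143 + 6.1 + 5 + 194/4.6
= 286 + 6.10 + 5 + 42.17
= 339.27 mOsm/kg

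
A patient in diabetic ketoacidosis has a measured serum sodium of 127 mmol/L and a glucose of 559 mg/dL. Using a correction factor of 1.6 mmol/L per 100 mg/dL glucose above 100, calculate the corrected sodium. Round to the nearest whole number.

Corrected Na = measured Na + 1.6 · (glucose − 100)/100
= 127 + 1.6 · (559 − 100)/100
= 127 + 7.3
= 134.3 mmol/L

134 mmol/L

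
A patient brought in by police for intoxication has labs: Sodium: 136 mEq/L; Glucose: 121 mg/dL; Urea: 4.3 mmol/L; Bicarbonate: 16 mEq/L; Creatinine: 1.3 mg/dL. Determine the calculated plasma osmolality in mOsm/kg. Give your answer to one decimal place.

283.0 mOsm/kg

Calculated osmolality = 2·Na + glucose/18 + urea
= 2·136 + 121/18 + 4.3
= 272 + 6.72 + 4.30
= 283.02 mOsm/kg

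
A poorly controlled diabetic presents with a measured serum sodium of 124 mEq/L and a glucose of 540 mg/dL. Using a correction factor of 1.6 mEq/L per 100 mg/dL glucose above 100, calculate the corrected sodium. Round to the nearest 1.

Corrected Na = measured Na + 1.6 · (glucose − 100)/100
= 124 + 1.6 · (540 − 100)/100
= 124 + 7
= 131 mEq/L

131 mEq/L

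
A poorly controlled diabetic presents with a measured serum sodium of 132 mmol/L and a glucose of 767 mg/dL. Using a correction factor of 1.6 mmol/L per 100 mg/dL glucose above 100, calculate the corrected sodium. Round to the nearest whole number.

143 mmol/L

Corrected Na = measured Na + 1.6 · (glucose − 100)/100
= 132 + 1.6 · (767 − 100)/100
= 132 + 10.7
= 142.7 mmol/L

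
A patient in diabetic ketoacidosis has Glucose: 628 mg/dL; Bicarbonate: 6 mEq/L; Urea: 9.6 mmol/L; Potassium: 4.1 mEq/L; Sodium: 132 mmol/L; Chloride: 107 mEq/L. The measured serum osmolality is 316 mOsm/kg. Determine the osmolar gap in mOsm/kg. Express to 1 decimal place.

7.5 mOsm/kg

Calculated osmolality = 2·Na + glucose/18 + urea
= 2·132 + 628/18 + 9.6
= 264 + 34.89 + 9.60
= 308.49 mOsm/kg ≈ 308.5 mOsm/kg
Osmolar gap = measured − calculated = 316 − 308.5 = 7.5 mOsm/kg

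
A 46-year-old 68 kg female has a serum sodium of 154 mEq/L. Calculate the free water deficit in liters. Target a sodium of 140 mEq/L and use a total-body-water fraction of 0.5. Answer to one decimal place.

3.4 L

TBW = 0.5 · 68 = 34 L
Free water deficit = TBW · (Na/140 − 1)
= 34 · (154/140 − 1)
= 34 · 0.1
= 3.4 L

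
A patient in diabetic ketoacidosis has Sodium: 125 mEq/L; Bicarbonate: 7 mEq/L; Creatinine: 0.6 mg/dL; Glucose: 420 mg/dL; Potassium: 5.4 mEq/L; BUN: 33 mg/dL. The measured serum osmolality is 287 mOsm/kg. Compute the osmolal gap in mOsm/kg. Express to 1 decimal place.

1.9 mOsm/kg

Calculated osmolality = 2·Na + glucose/18 + BUN/2.8
= 2·125 + 420/18 + 33/2.8
= 250 + 23.33 + 11.79
= 285.12 mOsm/kg ≈ 285.1 mOsm/kg
Osmolar gap = measured − calculated = 287 − 285.1 = 1.9 mOsm/kg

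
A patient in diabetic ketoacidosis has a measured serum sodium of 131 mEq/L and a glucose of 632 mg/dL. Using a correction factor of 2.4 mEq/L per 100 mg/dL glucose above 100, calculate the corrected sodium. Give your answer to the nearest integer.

144 mEq/L

Corrected Na = measured Na + 2.4 · (glucose − 100)/100
= 131 + 2.4 · (632 − 100)/100
= 131 + 12.8
= 143.8 mEq/L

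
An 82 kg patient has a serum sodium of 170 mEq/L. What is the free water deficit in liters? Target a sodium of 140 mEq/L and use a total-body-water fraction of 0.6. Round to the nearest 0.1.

TBW = 0.6 · 82 = 49.2 L
Free water deficit = TBW · (Na/140 − 1)
= 49.2 · (170/140 − 1)
= 49.2 · 0.2143
= 10.54 L

10.5 L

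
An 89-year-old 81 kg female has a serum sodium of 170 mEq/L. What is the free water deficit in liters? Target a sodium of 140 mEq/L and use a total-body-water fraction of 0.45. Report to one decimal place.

TBW = 0.45 · 81 = 36.45 L
Free water deficit = TBW · (Na/140 − 1)
= 36.45 · (170/140 − 1)
= 36.45 · 0.2143
= 7.81 L

7.8 L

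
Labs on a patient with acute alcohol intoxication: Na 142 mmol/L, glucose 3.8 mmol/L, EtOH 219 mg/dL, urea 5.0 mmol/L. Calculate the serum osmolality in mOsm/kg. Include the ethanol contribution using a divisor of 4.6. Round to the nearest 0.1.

340.4 mOsm/kg

Calculated osmolality = 2·Na + glucose + urea + ethanol/4.6
= 2·142 + 3.8 + 5 + 219/4.6
= 284 + 3.80 + 5 + 47.61
= 340.41 mOsm/kg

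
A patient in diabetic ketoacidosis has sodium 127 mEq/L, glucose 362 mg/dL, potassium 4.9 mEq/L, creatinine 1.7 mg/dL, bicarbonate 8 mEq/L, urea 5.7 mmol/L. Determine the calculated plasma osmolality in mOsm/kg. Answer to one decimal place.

Calculated osmolality = 2·Na + glucose/18 + urea
= 2·127 + 362/18 + 5.7
= 254 + 20.11 + 5.70
= 279.81 mOsm/kg

279.8 mOsm/kg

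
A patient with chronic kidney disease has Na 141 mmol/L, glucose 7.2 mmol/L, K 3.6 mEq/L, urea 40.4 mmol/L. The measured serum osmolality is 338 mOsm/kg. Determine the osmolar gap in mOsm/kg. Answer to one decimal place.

Calculated osmolality = 2·Na + glucose + urea
= 2·141 + 7.2 + 40.4
= 282 + 7.20 + 40.40
= 329.6 mOsm/kg ≈ 329.6 mOsm/kg
Osmolar gap = measured − calculated = 338 − 329.6 = 8.4 mOsm/kg

8.4 mOsm/kg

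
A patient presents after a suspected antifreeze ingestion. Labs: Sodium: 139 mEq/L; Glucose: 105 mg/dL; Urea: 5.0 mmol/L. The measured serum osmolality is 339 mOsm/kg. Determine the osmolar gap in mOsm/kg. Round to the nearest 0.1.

50.2 mOsm/kg

Calculated osmolality = 2·Na + glucose/18 + urea
= 2·139 + 105/18 + 5
= 278 + 5.83 + 5
= 288.83 mOsm/kg ≈ 288.8 mOsm/kg
Osmolar gap = measured − calculated = 339 − 288.8 = 50.2 mOsm/kg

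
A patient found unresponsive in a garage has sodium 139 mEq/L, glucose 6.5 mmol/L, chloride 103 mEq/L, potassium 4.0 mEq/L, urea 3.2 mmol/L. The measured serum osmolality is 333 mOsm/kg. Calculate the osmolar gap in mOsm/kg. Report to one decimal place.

Calculated osmolality = 2·Na + glucose + urea
= 2·139 + 6.5 + 3.2
= 278 + 6.50 + 3.20
= 287.7 mOsm/kg ≈ 287.7 mOsm/kg
Osmolar gap = measured − calculated = 333 − 287.7 = 45.3 mOsm/kg

45.3 mOsm/kg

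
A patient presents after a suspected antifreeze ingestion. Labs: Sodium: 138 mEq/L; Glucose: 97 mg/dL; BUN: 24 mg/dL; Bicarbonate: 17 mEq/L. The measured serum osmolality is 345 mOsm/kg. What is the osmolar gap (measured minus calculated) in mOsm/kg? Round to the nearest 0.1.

55.0 mOsm/kg

Calculated osmolality = 2·Na + glucose/18 + BUN/2.8
= 2·138 + 97/18 + 24/2.8
= 276 + 5.39 + 8.57
= 289.96 mOsm/kg ≈ 290.0 mOsm/kg
Osmolar gap = measured − calculated = 345 − 290.0 = 55.0 mOsm/kg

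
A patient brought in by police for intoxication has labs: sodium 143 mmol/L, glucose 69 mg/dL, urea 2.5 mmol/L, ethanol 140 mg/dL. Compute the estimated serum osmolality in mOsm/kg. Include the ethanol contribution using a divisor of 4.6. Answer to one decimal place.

322.8 mOsm/kg

Calculated osmolality = 2·Na + glucose/18 + urea + ethanol/4.6
= 2·143 + 69/18 + 2.5 + 140/4.6
= 286 + 3.83 + 2.50 + 30.43
= 322.76 mOsm/kg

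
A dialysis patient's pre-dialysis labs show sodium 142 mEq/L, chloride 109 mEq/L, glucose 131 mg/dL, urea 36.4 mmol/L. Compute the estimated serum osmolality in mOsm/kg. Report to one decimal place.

Calculated osmolality = 2·Na + glucose/18 + urea
= 2·142 + 131/18 + 36.4
= 284 + 7.28 + 36.40
= 327.68 mOsm/kg

327.7 mOsm/kg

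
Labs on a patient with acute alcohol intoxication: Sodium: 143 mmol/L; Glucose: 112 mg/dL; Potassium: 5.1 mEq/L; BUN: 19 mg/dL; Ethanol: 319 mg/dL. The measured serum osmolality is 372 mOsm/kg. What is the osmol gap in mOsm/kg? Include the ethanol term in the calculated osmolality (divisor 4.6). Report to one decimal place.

Calculated osmolality = 2·Na + glucose/18 + BUN/2.8 + ethanol/4.6
= 2·143 + 112/18 + 19/2.8 + 319/4.6
= 286 + 6.22 + 6.79 + 69.35
= 368.36 mOsm/kg ≈ 368.4 mOsm/kg
Osmolar gap = measured − calculated = 372 − 368.4 = 3.6 mOsm/kg

3.6 mOsm/kg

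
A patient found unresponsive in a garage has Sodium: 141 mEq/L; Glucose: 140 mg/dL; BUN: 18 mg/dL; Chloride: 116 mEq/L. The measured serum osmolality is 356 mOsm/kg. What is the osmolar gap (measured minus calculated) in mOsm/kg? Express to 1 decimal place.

59.8 mOsm/kg

Calculated osmolality = 2·Na + glucose/18 + BUN/2.8
= 2·141 + 140/18 + 18/2.8
= 282 + 7.78 + 6.43
= 296.21 mOsm/kg ≈ 296.2 mOsm/kg
Osmolar gap = measured − calculated = 356 − 296.2 = 59.8 mOsm/kg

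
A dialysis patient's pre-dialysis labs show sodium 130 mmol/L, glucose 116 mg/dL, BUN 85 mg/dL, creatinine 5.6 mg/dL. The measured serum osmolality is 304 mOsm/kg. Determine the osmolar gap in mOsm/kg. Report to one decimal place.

7.2 mOsm/kg

Calculated osmolality = 2·Na + glucose/18 + BUN/2.8
= 2·130 + 116/18 + 85/2.8
= 260 + 6.44 + 30.36
= 296.8 mOsm/kg ≈ 296.8 mOsm/kg
Osmolar gap = measured − calculated = 304 − 296.8 = 7.2 mOsm/kg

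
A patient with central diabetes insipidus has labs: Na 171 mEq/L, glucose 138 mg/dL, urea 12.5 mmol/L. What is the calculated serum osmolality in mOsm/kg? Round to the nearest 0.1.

362.2 mOsm/kg

Calculated osmolality = 2·Na + glucose/18 + urea
= 2·171 + 138/18 + 12.5
= 342 + 7.67 + 12.50
= 362.17 mOsm/kg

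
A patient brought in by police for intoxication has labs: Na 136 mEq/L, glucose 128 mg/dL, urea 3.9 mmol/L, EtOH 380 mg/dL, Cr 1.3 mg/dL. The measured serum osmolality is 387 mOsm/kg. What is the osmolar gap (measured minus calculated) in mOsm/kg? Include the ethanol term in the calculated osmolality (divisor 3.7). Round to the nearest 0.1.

1.3 mOsm/kg

Calculated osmolality = 2·Na + glucose/18 + urea + ethanol/3.7
= 2·136 + 128/18 + 3.9 + 380/3.7
= 272 + 7.11 + 3.90 + 102.70
= 385.71 mOsm/kg ≈ 385.7 mOsm/kg
Osmolar gap = measured − calculated = 387 − 385.7 = 1.3 mOsm/kg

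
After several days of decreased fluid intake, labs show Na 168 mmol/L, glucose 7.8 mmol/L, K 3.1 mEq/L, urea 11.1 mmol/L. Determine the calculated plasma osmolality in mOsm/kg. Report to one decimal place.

Calculated osmolality = 2·Na + glucose + urea
= 2·168 + 7.8 + 11.1
= 336 + 7.80 + 11.10
= 354.9 mOsm/kg

354.9 mOsm/kg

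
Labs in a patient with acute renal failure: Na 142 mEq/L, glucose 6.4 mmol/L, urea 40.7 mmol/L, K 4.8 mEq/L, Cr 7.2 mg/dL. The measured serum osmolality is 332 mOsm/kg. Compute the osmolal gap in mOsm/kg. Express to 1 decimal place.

0.9 mOsm/kg

Calculated osmolality = 2·Na + glucose + urea
= 2·142 + 6.4 + 40.7
= 284 + 6.40 + 40.70
= 331.1 mOsm/kg ≈ 331.1 mOsm/kg
Osmolar gap = measured − calculated = 332 − 331.1 = 0.9 mOsm/kg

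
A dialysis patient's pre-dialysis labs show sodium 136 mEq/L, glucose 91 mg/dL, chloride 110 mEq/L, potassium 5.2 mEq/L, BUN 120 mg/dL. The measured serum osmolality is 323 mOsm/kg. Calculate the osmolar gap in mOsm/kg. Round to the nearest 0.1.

Calculated osmolality = 2·Na + glucose/18 + BUN/2.8
= 2·136 + 91/18 + 120/2.8
= 272 + 5.06 + 42.86
= 319.92 mOsm/kg ≈ 319.9 mOsm/kg
Osmolar gap = measured − calculated = 323 − 319.9 = 3.1 mOsm/kg

3.1 mOsm/kg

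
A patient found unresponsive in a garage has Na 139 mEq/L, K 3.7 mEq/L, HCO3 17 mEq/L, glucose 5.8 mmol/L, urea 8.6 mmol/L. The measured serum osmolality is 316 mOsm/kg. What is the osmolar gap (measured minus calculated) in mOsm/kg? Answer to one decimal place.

Calculated osmolality = 2·Na + glucose + urea
= 2·139 + 5.8 + 8.6
= 278 + 5.80 + 8.60
= 292.4 mOsm/kg ≈ 292.4 mOsm/kg
Osmolar gap = measured − calculated = 316 − 292.4 = 23.6 mOsm/kg

23.6 mOsm/kg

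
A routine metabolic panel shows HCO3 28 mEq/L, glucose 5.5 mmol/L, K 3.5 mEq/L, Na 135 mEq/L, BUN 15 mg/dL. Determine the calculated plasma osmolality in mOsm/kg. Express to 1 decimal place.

280.9 mOsm/kg

Calculated osmolality = 2·Na + glucose + BUN/2.8
= 2·135 + 5.5 + 15/2.8
= 270 + 5.50 + 5.36
= 280.86 mOsm/kg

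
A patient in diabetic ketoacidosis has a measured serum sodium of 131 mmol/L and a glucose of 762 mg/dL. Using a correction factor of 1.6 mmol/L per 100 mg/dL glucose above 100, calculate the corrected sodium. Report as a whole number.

Corrected Na = measured Na + 1.6 · (glucose − 100)/100
= 131 + 1.6 · (762 − 100)/100
= 131 + 10.6
= 141.6 mmol/L

142 mmol/L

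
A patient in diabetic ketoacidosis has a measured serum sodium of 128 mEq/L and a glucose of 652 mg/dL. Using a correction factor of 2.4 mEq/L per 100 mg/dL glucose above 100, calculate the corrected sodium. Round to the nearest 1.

Corrected Na = measured Na + 2.4 · (glucose − 100)/100
= 128 + 2.4 · (652 − 100)/100
= 128 + 13.2
= 141.2 mEq/L

141 mEq/L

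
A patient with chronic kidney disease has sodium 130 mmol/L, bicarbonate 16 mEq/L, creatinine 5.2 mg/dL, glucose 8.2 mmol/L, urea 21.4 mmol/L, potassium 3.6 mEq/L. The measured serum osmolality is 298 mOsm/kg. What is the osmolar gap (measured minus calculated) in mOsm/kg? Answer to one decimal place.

8.4 mOsm/kg

Calculated osmolality = 2·Na + glucose + urea
= 2·130 + 8.2 + 21.4
= 260 + 8.20 + 21.40
= 289.6 mOsm/kg ≈ 289.6 mOsm/kg
Osmolar gap = measured − calculated = 298 − 289.6 = 8.4 mOsm/kg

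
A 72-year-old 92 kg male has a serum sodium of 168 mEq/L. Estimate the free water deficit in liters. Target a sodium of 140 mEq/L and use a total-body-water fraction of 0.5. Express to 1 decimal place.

9.2 L

TBW = 0.5 · 92 = 46 L
Free water deficit = TBW · (Na/140 − 1)
= 46 · (168/140 − 1)
= 46 · 0.2
= 9.2 L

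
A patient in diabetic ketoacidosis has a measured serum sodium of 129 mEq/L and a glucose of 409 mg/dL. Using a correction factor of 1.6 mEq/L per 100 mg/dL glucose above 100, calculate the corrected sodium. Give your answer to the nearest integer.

134 mEq/L

Corrected Na = measured Na + 1.6 · (glucose − 100)/100
= 129 + 1.6 · (409 − 100)/100
= 129 + 4.9
= 133.9 mEq/L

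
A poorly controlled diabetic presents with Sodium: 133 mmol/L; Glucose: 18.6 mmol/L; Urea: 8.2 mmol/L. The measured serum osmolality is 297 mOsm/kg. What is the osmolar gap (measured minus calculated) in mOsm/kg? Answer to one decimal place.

4.2 mOsm/kg

Calculated osmolality = 2·Na + glucose + urea
= 2·133 + 18.6 + 8.2
= 266 + 18.60 + 8.20
= 292.8 mOsm/kg ≈ 292.8 mOsm/kg
Osmolar gap = measured − calculated = 297 − 292.8 = 4.2 mOsm/kg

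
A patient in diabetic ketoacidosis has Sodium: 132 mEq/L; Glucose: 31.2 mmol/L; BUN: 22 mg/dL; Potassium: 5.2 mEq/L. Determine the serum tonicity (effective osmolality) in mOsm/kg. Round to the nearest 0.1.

Effective osmolality excludes urea (freely permeant across cell membranes):
2·Na + glucose
= 2·132 + 31.2
= 264 + 31.2
= 295.2 mOsm/kg

295.2 mOsm/kg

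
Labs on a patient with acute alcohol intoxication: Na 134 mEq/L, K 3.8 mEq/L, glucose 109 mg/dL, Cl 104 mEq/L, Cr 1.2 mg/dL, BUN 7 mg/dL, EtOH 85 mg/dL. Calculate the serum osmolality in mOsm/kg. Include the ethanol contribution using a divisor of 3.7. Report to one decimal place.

299.5 mOsm/kg

Calculated osmolality = 2·Na + glucose/18 + BUN/2.8 + ethanol/3.7
= 2·134 + 109/18 + 7/2.8 + 85/3.7
= 268 + 6.06 + 2.50 + 22.97
= 299.53 mOsm/kg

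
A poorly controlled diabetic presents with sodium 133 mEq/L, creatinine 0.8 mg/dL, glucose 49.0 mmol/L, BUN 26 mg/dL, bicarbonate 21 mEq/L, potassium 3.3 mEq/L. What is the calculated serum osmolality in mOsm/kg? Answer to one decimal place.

Calculated osmolality = 2·Na + glucose + BUN/2.8
= 2·133 + 49 + 26/2.8
= 266 + 49 + 9.29
= 324.29 mOsm/kg

324.3 mOsm/kg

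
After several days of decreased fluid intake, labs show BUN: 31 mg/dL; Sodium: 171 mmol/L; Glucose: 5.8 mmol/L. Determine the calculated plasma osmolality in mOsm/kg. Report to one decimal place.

Calculated osmolality = 2·Na + glucose + BUN/2.8
= 2·171 + 5.8 + 31/2.8
= 342 + 5.80 + 11.07
= 358.87 mOsm/kg

358.9 mOsm/kg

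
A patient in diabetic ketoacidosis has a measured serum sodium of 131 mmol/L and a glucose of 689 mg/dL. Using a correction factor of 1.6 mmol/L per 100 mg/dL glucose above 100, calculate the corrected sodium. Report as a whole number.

140 mmol/L

Corrected Na = measured Na + 1.6 · (glucose − 100)/100
= 131 + 1.6 · (689 − 100)/100
= 131 + 9.4
= 140.4 mmol/L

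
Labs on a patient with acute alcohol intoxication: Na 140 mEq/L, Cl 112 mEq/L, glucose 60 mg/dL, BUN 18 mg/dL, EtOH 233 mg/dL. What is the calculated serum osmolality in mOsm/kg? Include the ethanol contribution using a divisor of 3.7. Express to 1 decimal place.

Calculated osmolality = 2·Na + glucose/18 + BUN/2.8 + ethanol/3.7
= 2·140 + 60/18 + 18/2.8 + 233/3.7
= 280 + 3.33 + 6.43 + 62.97
= 352.73 mOsm/kg

352.7 mOsm/kg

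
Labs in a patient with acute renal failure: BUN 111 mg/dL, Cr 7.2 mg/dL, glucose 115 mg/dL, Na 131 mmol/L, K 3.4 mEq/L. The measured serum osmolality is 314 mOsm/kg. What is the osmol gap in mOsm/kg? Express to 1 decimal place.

Calculated osmolality = 2·Na + glucose/18 + BUN/2.8
= 2·131 + 115/18 + 111/2.8
= 262 + 6.39 + 39.64
= 308.03 mOsm/kg ≈ 308.0 mOsm/kg
Osmolar gap = measured − calculated = 314 − 308.0 = 6.0 mOsm/kg

6.0 mOsm/kg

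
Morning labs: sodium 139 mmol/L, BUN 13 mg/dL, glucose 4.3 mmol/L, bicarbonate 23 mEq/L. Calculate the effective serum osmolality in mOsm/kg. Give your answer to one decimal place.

Effective osmolality excludes urea (freely permeant across cell membranes):
2·Na + glucose
= 2·139 + 4.3
= 278 + 4.3
= 282.3 mOsm/kg

282.3 mOsm/kg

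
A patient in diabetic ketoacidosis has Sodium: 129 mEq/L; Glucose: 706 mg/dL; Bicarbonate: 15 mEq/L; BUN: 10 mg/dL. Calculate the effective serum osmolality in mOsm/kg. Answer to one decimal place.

297.2 mOsm/kg

Effective osmolality excludes urea (freely permeant across cell membranes):
2·Na + glucose/18
= 2·129 + 706/18
= 258 + 39.22
= 297.22 mOsm/kg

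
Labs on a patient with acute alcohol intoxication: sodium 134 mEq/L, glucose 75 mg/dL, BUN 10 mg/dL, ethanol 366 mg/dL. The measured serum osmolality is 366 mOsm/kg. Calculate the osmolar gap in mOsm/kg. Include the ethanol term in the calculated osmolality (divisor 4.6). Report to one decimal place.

10.7 mOsm/kg

Calculated osmolality = 2·Na + glucose/18 + BUN/2.8 + ethanol/4.6
= 2·134 + 75/18 + 10/2.8 + 366/4.6
= 268 + 4.17 + 3.57 + 79.57
= 355.31 mOsm/kg ≈ 355.3 mOsm/kg
Osmolar gap = measured − calculated = 366 − 355.3 = 10.7 mOsm/kg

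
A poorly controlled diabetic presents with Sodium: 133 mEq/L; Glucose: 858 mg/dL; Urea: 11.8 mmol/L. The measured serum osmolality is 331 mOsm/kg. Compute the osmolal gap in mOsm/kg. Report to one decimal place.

5.5 mOsm/kg

Calculated osmolality = 2·Na + glucose/18 + urea
= 2·133 + 858/18 + 11.8
= 266 + 47.67 + 11.80
= 325.47 mOsm/kg ≈ 325.5 mOsm/kg
Osmolar gap = measured − calculated = 331 − 325.5 = 5.5 mOsm/kg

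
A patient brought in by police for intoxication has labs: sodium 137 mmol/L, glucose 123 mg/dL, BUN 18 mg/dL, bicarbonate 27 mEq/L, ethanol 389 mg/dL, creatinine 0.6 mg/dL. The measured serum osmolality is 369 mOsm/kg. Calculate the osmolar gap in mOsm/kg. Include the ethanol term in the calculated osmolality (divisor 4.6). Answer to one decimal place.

-2.8 mOsm/kg

Calculated osmolality = 2·Na + glucose/18 + BUN/2.8 + ethanol/4.6
= 2·137 + 123/18 + 18/2.8 + 389/4.6
= 274 + 6.83 + 6.43 + 84.57
= 371.83 mOsm/kg ≈ 371.8 mOsm/kg
Osmolar gap = measured − calculated = 369 − 371.8 = -2.8 mOsm/kg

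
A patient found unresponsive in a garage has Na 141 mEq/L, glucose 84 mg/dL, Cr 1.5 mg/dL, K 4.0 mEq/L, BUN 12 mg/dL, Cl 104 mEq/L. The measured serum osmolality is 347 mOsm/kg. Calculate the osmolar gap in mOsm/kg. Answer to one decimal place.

56.0 mOsm/kg

Calculated osmolality = 2·Na + glucose/18 + BUN/2.8
= 2·141 + 84/18 + 12/2.8
= 282 + 4.67 + 4.29
= 290.96 mOsm/kg ≈ 291.0 mOsm/kg
Osmolar gap = measured − calculated = 347 − 291.0 = 56.0 mOsm/kg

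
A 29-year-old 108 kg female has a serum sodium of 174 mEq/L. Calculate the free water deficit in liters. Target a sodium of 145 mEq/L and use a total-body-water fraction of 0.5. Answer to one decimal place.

TBW = 0.5 · 108 = 54 L
Free water deficit = TBW · (Na/145 − 1)
= 54 · (174/145 − 1)
= 54 · 0.2
= 10.8 L

10.8 L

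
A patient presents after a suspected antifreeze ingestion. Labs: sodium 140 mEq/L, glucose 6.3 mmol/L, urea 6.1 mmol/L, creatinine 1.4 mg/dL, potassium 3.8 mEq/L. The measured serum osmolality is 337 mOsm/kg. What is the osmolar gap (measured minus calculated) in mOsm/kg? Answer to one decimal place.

Calculated osmolality = 2·Na + glucose + urea
= 2·140 + 6.3 + 6.1
= 280 + 6.30 + 6.10
= 292.4 mOsm/kg ≈ 292.4 mOsm/kg
Osmolar gap = measured − calculated = 337 − 292.4 = 44.6 mOsm/kg

44.6 mOsm/kg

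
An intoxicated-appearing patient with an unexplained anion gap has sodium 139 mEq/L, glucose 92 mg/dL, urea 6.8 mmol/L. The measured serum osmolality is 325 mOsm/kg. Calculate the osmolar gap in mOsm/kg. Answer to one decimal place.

Calculated osmolality = 2·Na + glucose/18 + urea
= 2·139 + 92/18 + 6.8
= 278 + 5.11 + 6.80
= 289.91 mOsm/kg ≈ 289.9 mOsm/kg
Osmolar gap = measured − calculated = 325 − 289.9 = 35.1 mOsm/kg

35.1 mOsm/kg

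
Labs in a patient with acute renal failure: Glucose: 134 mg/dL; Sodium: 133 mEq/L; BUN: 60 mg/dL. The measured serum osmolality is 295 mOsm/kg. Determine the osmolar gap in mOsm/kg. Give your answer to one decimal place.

Calculated osmolality = 2·Na + glucose/18 + BUN/2.8
= 2·133 + 134/18 + 60/2.8
= 266 + 7.44 + 21.43
= 294.87 mOsm/kg ≈ 294.9 mOsm/kg
Osmolar gap = measured − calculated = 295 − 294.9 = 0.1 mOsm/kg

0.1 mOsm/kg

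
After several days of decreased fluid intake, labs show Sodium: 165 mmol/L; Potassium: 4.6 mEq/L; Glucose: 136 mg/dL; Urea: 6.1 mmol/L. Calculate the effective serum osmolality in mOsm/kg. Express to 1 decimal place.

337.6 mOsm/kg

Effective osmolality excludes urea (freely permeant across cell membranes):
2·Na + glucose/18
= 2·165 + 136/18
= 330 + 7.56
= 337.56 mOsm/kg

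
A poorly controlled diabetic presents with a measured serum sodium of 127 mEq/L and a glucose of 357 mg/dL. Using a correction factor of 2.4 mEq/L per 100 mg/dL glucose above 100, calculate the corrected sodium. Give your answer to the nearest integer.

Corrected Na = measured Na + 2.4 · (glucose − 100)/100
= 127 + 2.4 · (357 − 100)/100
= 127 + 6.2
= 133.2 mEq/L

133 mEq/L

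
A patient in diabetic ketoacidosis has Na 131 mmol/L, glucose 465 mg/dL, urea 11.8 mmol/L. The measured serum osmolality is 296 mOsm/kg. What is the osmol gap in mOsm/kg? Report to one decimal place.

-3.6 mOsm/kg

Calculated osmolality = 2·Na + glucose/18 + urea
= 2·131 + 465/18 + 11.8
= 262 + 25.83 + 11.80
= 299.63 mOsm/kg ≈ 299.6 mOsm/kg
Osmolar gap = measured − calculated = 296 − 299.6 = -3.6 mOsm/kg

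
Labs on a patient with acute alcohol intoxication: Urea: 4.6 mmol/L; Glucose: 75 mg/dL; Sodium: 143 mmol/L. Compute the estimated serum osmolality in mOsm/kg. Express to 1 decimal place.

Calculated osmolality = 2·Na + glucose/18 + urea
= 2·143 + 75/18 + 4.6
= 286 + 4.17 + 4.60
= 294.77 mOsm/kg

294.8 mOsm/kg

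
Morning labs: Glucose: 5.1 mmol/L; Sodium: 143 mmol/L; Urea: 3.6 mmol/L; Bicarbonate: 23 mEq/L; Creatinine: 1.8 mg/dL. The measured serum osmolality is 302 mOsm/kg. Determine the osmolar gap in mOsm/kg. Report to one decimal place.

7.3 mOsm/kg

Calculated osmolality = 2·Na + glucose + urea
= 2·143 + 5.1 + 3.6
= 286 + 5.10 + 3.60
= 294.7 mOsm/kg ≈ 294.7 mOsm/kg
Osmolar gap = measured − calculated = 302 − 294.7 = 7.3 mOsm/kg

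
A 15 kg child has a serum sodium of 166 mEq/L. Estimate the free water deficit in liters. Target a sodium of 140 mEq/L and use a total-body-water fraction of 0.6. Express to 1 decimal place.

TBW = 0.6 · 15 = 9 L
Free water deficit = TBW · (Na/140 − 1)
= 9 · (166/140 − 1)
= 9 · 0.1857
= 1.67 L

1.7 L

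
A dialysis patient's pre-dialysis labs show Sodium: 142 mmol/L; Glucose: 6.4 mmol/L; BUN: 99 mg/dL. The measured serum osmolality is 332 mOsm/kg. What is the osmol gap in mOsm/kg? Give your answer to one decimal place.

Calculated osmolality = 2·Na + glucose + BUN/2.8
= 2·142 + 6.4 + 99/2.8
= 284 + 6.40 + 35.36
= 325.76 mOsm/kg ≈ 325.8 mOsm/kg
Osmolar gap = measured − calculated = 332 − 325.8 = 6.2 mOsm/kg

6.2 mOsm/kg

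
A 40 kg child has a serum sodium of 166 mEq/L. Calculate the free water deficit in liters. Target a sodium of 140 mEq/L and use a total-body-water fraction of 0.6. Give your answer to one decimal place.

TBW = 0.6 · 40 = 24 L
Free water deficit = TBW · (Na/140 − 1)
= 24 · (166/140 − 1)
= 24 · 0.1857
= 4.46 L

4.5 L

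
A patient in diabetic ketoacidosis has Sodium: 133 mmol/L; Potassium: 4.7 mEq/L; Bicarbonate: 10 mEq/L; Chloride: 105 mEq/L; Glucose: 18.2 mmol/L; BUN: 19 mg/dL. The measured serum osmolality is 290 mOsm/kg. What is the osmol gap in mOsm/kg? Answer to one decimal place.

-1.0 mOsm/kg

Calculated osmolality = 2·Na + glucose + BUN/2.8
= 2·133 + 18.2 + 19/2.8
= 266 + 18.20 + 6.79
= 290.99 mOsm/kg ≈ 291.0 mOsm/kg
Osmolar gap = measured − calculated = 290 − 291.0 = -1.0 mOsm/kg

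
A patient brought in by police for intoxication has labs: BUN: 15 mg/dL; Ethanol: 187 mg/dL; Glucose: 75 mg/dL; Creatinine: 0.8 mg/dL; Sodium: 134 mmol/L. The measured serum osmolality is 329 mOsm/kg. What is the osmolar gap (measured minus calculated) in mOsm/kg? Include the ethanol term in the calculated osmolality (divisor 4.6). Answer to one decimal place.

10.8 mOsm/kg

Calculated osmolality = 2·Na + glucose/18 + BUN/2.8 + ethanol/4.6
= 2·134 + 75/18 + 15/2.8 + 187/4.6
= 268 + 4.17 + 5.36 + 40.65
= 318.18 mOsm/kg ≈ 318.2 mOsm/kg
Osmolar gap = measured − calculated = 329 − 318.2 = 10.8 mOsm/kg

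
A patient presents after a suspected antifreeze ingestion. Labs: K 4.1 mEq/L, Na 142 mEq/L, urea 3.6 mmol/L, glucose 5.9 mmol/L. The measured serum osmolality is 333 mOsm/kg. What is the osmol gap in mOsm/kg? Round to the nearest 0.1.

Calculated osmolality = 2·Na + glucose + urea
= 2·142 + 5.9 + 3.6
= 284 + 5.90 + 3.60
= 293.5 mOsm/kg ≈ 293.5 mOsm/kg
Osmolar gap = measured − calculated = 333 − 293.5 = 39.5 mOsm/kg

39.5 mOsm/kg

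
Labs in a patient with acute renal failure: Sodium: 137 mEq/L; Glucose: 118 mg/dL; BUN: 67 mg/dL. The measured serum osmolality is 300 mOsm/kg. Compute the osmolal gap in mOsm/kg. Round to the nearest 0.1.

Calculated osmolality = 2·Na + glucose/18 + BUN/2.8
= 2·137 + 118/18 + 67/2.8
= 274 + 6.56 + 23.93
= 304.49 mOsm/kg ≈ 304.5 mOsm/kg
Osmolar gap = measured − calculated = 300 − 304.5 = -4.5 mOsm/kg

-4.5 mOsm/kg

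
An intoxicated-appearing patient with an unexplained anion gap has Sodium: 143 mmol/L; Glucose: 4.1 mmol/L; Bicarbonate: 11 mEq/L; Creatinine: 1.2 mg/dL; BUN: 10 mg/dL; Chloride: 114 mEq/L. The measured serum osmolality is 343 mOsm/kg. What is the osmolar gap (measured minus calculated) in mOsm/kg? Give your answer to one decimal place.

49.3 mOsm/kg

Calculated osmolality = 2·Na + glucose + BUN/2.8
= 2·143 + 4.1 + 10/2.8
= 286 + 4.10 + 3.57
= 293.67 mOsm/kg ≈ 293.7 mOsm/kg
Osmolar gap = measured − calculated = 343 − 293.7 = 49.3 mOsm/kg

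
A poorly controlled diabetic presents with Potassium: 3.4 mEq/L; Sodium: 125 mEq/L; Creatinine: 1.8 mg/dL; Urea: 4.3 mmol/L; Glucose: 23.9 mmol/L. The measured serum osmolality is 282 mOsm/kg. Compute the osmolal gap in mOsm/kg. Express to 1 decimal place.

Calculated osmolality = 2·Na + glucose + urea
= 2·125 + 23.9 + 4.3
= 250 + 23.90 + 4.30
= 278.2 mOsm/kg ≈ 278.2 mOsm/kg
Osmolar gap = measured − calculated = 282 − 278.2 = 3.8 mOsm/kg

3.8 mOsm/kg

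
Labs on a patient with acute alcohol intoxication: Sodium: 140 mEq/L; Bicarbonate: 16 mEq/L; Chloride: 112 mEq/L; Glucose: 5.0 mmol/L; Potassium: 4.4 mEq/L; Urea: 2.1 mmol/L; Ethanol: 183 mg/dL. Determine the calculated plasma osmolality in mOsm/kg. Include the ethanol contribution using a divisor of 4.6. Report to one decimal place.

326.9 mOsm/kg

Calculated osmolality = 2·Na + glucose + urea + ethanol/4.6
= 2·140 + 5 + 2.1 + 183/4.6
= 280 + 5 + 2.10 + 39.78
= 326.88 mOsm/kg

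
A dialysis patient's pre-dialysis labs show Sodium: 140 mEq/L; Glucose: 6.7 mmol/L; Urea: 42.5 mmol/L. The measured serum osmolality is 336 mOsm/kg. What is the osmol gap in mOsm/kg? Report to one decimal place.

6.8 mOsm/kg

Calculated osmolality = 2·Na + glucose + urea
= 2·140 + 6.7 + 42.5
= 280 + 6.70 + 42.50
= 329.2 mOsm/kg ≈ 329.2 mOsm/kg
Osmolar gap = measured − calculated = 336 − 329.2 = 6.8 mOsm/kg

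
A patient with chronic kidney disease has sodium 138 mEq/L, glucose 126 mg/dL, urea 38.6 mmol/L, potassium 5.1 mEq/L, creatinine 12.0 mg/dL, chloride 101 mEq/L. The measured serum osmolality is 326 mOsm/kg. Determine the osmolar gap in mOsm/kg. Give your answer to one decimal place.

4.4 mOsm/kg

Calculated osmolality = 2·Na + glucose/18 + urea
= 2·138 + 126/18 + 38.6
= 276 + 7 + 38.60
= 321.6 mOsm/kg ≈ 321.6 mOsm/kg
Osmolar gap = measured − calculated = 326 − 321.6 = 4.4 mOsm/kg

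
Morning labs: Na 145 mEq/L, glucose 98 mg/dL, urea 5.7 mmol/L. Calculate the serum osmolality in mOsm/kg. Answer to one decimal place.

301.1 mOsm/kg

Calculated osmolality = 2·Na + glucose/18 + urea
= 2·145 + 98/18 + 5.7
= 290 + 5.44 + 5.70
= 301.14 mOsm/kg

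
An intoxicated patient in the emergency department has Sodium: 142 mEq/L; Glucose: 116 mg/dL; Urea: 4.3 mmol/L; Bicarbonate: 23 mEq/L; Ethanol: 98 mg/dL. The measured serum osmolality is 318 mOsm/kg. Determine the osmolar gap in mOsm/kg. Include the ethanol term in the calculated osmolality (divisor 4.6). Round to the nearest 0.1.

2.0 mOsm/kg

Calculated osmolality = 2·Na + glucose/18 + urea + ethanol/4.6
= 2·142 + 116/18 + 4.3 + 98/4.6
= 284 + 6.44 + 4.30 + 21.30
= 316.04 mOsm/kg ≈ 316.0 mOsm/kg
Osmolar gap = measured − calculated = 318 − 316.0 = 2.0 mOsm/kg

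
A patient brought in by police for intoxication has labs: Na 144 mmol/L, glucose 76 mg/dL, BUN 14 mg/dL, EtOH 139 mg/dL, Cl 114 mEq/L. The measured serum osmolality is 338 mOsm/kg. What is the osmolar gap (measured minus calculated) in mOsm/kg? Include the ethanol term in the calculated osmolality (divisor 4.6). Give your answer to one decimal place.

Calculated osmolality = 2·Na + glucose/18 + BUN/2.8 + ethanol/4.6
= 2·144 + 76/18 + 14/2.8 + 139/4.6
= 288 + 4.22 + 5 + 30.22
= 327.44 mOsm/kg ≈ 327.4 mOsm/kg
Osmolar gap = measured − calculated = 338 − 327.4 = 10.6 mOsm/kg

10.6 mOsm/kg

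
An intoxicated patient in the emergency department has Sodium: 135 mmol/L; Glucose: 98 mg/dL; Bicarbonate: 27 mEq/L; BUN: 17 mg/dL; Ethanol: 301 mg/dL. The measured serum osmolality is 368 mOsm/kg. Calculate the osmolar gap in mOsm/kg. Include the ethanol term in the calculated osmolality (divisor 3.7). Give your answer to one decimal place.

5.1 mOsm/kg

Calculated osmolality = 2·Na + glucose/18 + BUN/2.8 + ethanol/3.7
= 2·135 + 98/18 + 17/2.8 + 301/3.7
= 270 + 5.44 + 6.07 + 81.35
= 362.86 mOsm/kg ≈ 362.9 mOsm/kg
Osmolar gap = measured − calculated = 368 − 362.9 = 5.1 mOsm/kg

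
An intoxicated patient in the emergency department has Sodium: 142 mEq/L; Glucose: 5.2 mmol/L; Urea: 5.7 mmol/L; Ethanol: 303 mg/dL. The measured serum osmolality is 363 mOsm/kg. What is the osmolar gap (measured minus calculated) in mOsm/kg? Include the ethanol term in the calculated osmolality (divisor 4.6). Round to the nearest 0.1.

2.2 mOsm/kg

Calculated osmolality = 2·Na + glucose + urea + ethanol/4.6
= 2·142 + 5.2 + 5.7 + 303/4.6
= 284 + 5.20 + 5.70 + 65.87
= 360.77 mOsm/kg ≈ 360.8 mOsm/kg
Osmolar gap = measured − calculated = 363 − 360.8 = 2.2 mOsm/kg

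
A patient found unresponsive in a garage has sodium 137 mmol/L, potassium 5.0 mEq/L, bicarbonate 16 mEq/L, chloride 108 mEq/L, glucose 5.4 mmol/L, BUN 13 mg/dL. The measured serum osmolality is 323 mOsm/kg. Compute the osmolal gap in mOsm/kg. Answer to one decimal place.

Calculated osmolality = 2·Na + glucose + BUN/2.8
= 2·137 + 5.4 + 13/2.8
= 274 + 5.40 + 4.64
= 284.04 mOsm/kg ≈ 284.0 mOsm/kg
Osmolar gap = measured − calculated = 323 − 284.0 = 39.0 mOsm/kg

39.0 mOsm/kg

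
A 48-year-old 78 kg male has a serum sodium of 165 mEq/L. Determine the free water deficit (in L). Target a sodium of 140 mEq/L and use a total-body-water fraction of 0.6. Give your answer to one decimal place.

TBW = 0.6 · 78 = 46.8 L
Free water deficit = TBW · (Na/140 − 1)
= 46.8 · (165/140 − 1)
= 46.8 · 0.1786
= 8.36 L

8.4 L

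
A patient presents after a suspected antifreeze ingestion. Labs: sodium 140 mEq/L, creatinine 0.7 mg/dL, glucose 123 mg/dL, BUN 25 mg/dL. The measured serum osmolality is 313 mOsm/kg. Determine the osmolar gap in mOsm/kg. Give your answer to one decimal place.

Calculated osmolality = 2·Na + glucose/18 + BUN/2.8
= 2·140 + 123/18 + 25/2.8
= 280 + 6.83 + 8.93
= 295.76 mOsm/kg ≈ 295.8 mOsm/kg
Osmolar gap = measured − calculated = 313 − 295.8 = 17.2 mOsm/kg

17.2 mOsm/kg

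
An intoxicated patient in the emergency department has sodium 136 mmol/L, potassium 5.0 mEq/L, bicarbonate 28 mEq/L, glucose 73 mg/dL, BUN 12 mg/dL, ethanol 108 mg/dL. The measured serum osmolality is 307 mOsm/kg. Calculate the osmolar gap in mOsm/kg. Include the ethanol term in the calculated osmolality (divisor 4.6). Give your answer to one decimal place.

Calculated osmolality = 2·Na + glucose/18 + BUN/2.8 + ethanol/4.6
= 2·136 + 73/18 + 12/2.8 + 108/4.6
= 272 + 4.06 + 4.29 + 23.48
= 303.83 mOsm/kg ≈ 303.8 mOsm/kg
Osmolar gap = measured − calculated = 307 − 303.8 = 3.2 mOsm/kg

3.2 mOsm/kg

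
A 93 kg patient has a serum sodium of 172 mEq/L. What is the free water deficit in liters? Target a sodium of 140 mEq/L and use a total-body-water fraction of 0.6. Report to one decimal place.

12.8 L

TBW = 0.6 · 93 = 55.8 L
Free water deficit = TBW · (Na/140 − 1)
= 55.8 · (172/140 − 1)
= 55.8 · 0.2286
= 12.76 L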